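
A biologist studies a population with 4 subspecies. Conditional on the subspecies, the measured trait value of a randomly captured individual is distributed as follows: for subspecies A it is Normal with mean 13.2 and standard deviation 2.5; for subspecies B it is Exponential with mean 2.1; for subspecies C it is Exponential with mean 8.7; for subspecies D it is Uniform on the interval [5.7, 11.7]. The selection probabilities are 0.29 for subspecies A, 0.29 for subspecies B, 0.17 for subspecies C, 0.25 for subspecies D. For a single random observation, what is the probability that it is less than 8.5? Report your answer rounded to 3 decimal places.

0.516

Conditional on each subspecies, P(X < 8.5): A: 0.030054; B: 0.982536; C: 0.623566; D: 0.466667.
By total probability, P(X < 8.5) = 0.29·0.030054 + 0.29·0.982536 + 0.17·0.623566 + 0.25·0.466667 = 0.516324.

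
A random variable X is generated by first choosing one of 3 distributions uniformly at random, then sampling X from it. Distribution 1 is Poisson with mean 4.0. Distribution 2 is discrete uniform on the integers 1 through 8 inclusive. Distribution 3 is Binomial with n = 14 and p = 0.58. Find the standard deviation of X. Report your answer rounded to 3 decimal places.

2.755

Per component, 1: μ=4, E[X²]=20; 2: μ=4.5, E[X²]=25.5; 3: μ=8.12, E[X²]=69.3448.
E[X] = 0.333333·4 + 0.333333·4.5 + 0.333333·8.12 = 5.54.
E[X²] = 0.333333·20 + 0.333333·25.5 + 0.333333·69.3448 = 38.2816.
Var(X) = E[X²] − (E[X])² = 38.2816 − 30.6916 = 7.59.
SD(X) = √7.59 = 2.755.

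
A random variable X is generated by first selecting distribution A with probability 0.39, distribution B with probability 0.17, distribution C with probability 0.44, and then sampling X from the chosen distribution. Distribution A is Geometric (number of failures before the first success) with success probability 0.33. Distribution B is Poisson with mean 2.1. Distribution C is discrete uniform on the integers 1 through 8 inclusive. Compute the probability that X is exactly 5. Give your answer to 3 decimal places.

Conditional on each component, P(X = 5): A: 0.0445541; B: 0.041677; C: 0.125.
By total probability, P(X = 5) = 0.39·0.0445541 + 0.17·0.041677 + 0.44·0.125 = 0.0794612.

0.079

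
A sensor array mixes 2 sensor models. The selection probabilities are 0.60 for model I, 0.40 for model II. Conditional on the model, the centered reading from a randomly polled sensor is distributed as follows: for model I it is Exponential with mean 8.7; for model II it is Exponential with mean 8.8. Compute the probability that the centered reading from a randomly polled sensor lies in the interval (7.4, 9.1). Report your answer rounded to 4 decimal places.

Conditional on each model, P(7.4 < X < 9.1): I: 0.075821; II: 0.0757688.
By total probability, P(7.4 < X < 9.1) = 0.6·0.075821 + 0.4·0.0757688 = 0.0758001.

0.0758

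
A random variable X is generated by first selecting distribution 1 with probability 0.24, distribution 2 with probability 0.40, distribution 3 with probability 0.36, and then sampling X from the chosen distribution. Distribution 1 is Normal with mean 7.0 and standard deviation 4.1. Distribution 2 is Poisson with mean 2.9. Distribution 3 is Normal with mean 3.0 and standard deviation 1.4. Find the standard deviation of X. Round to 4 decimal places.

Per component, 1: μ=7, E[X²]=65.81; 2: μ=2.9, E[X²]=11.31; 3: μ=3, E[X²]=10.96.
E[X] = 0.24·7 + 0.4·2.9 + 0.36·3 = 3.92.
E[X²] = 0.24·65.81 + 0.4·11.31 + 0.36·10.96 = 24.264.
Var(X) = E[X²] − (E[X])² = 24.264 − 15.3664 = 8.8976.
SD(X) = √8.8976 = 2.98288.

2.9829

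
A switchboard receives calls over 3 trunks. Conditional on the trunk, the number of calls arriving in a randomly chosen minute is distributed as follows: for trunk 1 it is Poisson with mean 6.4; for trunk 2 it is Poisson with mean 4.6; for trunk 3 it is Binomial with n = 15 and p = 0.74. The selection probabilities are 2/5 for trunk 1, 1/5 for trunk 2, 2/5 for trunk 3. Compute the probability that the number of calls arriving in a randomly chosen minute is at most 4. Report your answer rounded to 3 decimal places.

0.197

Conditional on each trunk, P(X ≤ 4): 1: 0.23507; 2: 0.513234; 3: 0.000169328.
By total probability, P(X ≤ 4) = 0.4·0.23507 + 0.2·0.513234 + 0.4·0.000169328 = 0.196743.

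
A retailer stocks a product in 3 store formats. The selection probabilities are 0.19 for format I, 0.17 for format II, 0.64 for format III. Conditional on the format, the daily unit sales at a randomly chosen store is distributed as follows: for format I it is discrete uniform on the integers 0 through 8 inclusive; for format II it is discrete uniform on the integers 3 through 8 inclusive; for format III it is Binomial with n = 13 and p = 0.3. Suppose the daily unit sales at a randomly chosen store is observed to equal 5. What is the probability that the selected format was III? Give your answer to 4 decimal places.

Likelihoods P(X=5 | ·): I: 0.111111; II: 0.166667; III: 0.180289.
Posterior ∝ prior × likelihood. Numerator for III: 0.64·0.180289 = 0.115385.
Normalizing constant: 0.19·0.111111 + 0.17·0.166667 + 0.64·0.180289 = 0.164829.
P(III | observation) = 0.115385 / 0.164829 = 0.700027.

0.7000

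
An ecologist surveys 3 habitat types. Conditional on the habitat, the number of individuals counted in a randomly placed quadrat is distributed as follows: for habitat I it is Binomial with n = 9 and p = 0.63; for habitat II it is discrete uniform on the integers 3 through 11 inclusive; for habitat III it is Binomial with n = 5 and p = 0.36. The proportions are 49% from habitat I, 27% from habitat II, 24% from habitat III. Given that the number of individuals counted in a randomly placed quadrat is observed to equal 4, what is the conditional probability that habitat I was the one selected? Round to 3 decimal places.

0.611

Likelihoods P(X=4 | ·): I: 0.137639; II: 0.111111; III: 0.0537477.
Posterior ∝ prior × likelihood. Numerator for I: 0.49·0.137639 = 0.0674431.
Normalizing constant: 0.49·0.137639 + 0.27·0.111111 + 0.24·0.0537477 = 0.110343.
P(I | observation) = 0.0674431 / 0.110343 = 0.611216.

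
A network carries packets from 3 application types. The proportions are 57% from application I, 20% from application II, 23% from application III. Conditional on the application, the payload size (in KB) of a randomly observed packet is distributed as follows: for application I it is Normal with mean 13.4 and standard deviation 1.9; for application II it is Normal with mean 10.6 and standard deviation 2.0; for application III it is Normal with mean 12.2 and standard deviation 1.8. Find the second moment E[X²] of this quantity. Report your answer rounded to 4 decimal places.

162.6573

For each component E[X²] = Var + (mean)², giving I: 183.17; II: 116.36; III: 152.08.
Overall E[X²] = 0.57·183.17 + 0.2·116.36 + 0.23·152.08 = 162.657.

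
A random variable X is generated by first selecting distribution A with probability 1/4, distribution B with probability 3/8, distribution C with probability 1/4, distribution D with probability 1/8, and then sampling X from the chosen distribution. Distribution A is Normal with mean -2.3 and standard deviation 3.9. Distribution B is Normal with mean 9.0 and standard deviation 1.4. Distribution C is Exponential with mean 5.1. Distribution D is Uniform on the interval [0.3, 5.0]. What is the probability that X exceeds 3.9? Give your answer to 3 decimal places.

Conditional on each component, P(X > 3.9): A: 0.0559463; B: 0.999865; C: 0.465471; D: 0.234043.
By total probability, P(X > 3.9) = 0.25·0.0559463 + 0.375·0.999865 + 0.25·0.465471 + 0.125·0.234043 = 0.534559.

0.535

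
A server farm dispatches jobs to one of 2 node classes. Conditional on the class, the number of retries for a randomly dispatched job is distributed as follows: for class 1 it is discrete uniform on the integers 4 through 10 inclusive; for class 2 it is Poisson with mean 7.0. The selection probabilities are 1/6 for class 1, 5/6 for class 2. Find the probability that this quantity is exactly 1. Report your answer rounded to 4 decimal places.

Conditional on each class, P(X = 1): 1: 0; 2: 0.00638317.
By total probability, P(X = 1) = 0.166667·0 + 0.833333·0.00638317 = 0.00531931.

0.0053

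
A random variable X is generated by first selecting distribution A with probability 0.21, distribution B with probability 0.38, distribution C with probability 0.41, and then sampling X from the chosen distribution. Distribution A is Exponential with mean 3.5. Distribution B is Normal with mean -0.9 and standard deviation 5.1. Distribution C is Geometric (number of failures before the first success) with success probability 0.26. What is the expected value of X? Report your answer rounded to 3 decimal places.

1.560

Component means — A: 3.5; B: -0.9; C: 2.84615.
E[X] = 0.21·3.5 + 0.38·-0.9 + 0.41·2.84615 = 1.55992.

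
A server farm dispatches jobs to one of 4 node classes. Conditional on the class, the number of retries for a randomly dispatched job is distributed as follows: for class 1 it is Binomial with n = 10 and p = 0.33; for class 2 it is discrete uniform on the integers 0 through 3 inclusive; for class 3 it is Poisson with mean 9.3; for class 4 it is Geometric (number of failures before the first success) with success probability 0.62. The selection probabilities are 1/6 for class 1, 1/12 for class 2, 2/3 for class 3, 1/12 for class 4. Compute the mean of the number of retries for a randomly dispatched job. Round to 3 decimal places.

Component means — 1: 3.3; 2: 1.5; 3: 9.3; 4: 0.612903.
E[X] = 0.166667·3.3 + 0.0833333·1.5 + 0.666667·9.3 + 0.0833333·0.612903 = 6.92608.

6.926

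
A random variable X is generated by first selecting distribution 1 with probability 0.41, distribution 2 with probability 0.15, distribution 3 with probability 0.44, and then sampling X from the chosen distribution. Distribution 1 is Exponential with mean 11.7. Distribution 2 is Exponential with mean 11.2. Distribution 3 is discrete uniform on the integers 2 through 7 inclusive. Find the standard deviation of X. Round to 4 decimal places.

Per component, 1: μ=11.7, E[X²]=273.78; 2: μ=11.2, E[X²]=250.88; 3: μ=4.5, E[X²]=23.1667.
E[X] = 0.41·11.7 + 0.15·11.2 + 0.44·4.5 = 8.457.
E[X²] = 0.41·273.78 + 0.15·250.88 + 0.44·23.1667 = 160.075.
Var(X) = E[X²] − (E[X])² = 160.075 − 71.5208 = 88.5543.
SD(X) = √88.5543 = 9.41033.

9.4103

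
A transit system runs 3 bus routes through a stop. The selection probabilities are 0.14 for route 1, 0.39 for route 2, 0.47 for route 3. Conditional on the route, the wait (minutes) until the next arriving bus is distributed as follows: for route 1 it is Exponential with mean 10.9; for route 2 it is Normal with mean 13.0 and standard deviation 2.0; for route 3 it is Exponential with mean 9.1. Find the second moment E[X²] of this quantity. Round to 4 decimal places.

For each component E[X²] = Var + (mean)², giving 1: 237.62; 2: 173; 3: 165.62.
Overall E[X²] = 0.14·237.62 + 0.39·173 + 0.47·165.62 = 178.578.

178.5782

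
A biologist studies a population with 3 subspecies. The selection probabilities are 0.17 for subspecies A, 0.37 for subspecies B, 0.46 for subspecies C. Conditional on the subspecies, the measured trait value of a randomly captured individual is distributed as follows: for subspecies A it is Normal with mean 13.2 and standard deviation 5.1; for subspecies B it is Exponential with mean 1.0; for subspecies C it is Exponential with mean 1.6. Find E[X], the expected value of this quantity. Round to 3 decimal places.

3.350

Component means — A: 13.2; B: 1; C: 1.6.
E[X] = 0.17·13.2 + 0.37·1 + 0.46·1.6 = 3.35.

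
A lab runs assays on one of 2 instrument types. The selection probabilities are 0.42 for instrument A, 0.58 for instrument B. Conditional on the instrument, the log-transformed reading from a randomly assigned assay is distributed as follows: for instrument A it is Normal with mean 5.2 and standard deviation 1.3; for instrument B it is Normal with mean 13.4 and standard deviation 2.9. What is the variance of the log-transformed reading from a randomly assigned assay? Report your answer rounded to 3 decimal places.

21.967

Per component, A: μ=5.2, E[X²]=28.73; B: μ=13.4, E[X²]=187.97.
E[X] = 0.42·5.2 + 0.58·13.4 = 9.956.
E[X²] = 0.42·28.73 + 0.58·187.97 = 121.089.
Var(X) = E[X²] − (E[X])² = 121.089 − 99.1219 = 21.9673.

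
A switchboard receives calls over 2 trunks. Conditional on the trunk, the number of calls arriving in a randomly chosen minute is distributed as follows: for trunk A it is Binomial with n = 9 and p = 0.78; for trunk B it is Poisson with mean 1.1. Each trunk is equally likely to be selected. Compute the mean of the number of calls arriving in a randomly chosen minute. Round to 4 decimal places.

4.0600

Component means — A: 7.02; B: 1.1.
E[X] = 0.5·7.02 + 0.5·1.1 = 4.06.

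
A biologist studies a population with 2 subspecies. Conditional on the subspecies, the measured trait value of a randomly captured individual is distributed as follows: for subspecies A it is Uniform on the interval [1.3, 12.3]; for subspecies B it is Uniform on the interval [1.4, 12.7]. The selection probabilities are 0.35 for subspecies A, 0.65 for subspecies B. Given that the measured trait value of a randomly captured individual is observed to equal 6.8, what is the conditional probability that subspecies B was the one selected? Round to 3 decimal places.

0.644

Likelihoods f(6.8 | ·): A: 0.0909091; B: 0.0884956.
Posterior ∝ prior × likelihood. Numerator for B: 0.65·0.0884956 = 0.0575221.
Normalizing constant: 0.35·0.0909091 + 0.65·0.0884956 = 0.0893403.
P(B | observation) = 0.0575221 / 0.0893403 = 0.643854.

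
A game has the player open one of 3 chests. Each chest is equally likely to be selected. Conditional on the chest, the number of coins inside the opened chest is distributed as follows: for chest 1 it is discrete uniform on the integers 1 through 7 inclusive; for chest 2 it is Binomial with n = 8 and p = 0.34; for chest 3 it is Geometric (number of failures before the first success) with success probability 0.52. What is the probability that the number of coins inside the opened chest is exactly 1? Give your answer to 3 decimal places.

0.180

Conditional on each chest, P(X = 1): 1: 0.142857; 2: 0.14838; 3: 0.2496.
By total probability, P(X = 1) = 0.333333·0.142857 + 0.333333·0.14838 + 0.333333·0.2496 = 0.180279.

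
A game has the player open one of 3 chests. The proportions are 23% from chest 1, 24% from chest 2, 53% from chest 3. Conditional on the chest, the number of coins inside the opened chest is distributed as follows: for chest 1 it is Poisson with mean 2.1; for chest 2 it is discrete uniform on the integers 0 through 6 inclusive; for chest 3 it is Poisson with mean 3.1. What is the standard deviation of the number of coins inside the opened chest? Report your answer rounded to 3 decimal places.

Per component, 1: μ=2.1, E[X²]=6.51; 2: μ=3, E[X²]=13; 3: μ=3.1, E[X²]=12.71.
E[X] = 0.23·2.1 + 0.24·3 + 0.53·3.1 = 2.846.
E[X²] = 0.23·6.51 + 0.24·13 + 0.53·12.71 = 11.3536.
Var(X) = E[X²] − (E[X])² = 11.3536 − 8.09972 = 3.25388.
SD(X) = √3.25388 = 1.80385.

1.804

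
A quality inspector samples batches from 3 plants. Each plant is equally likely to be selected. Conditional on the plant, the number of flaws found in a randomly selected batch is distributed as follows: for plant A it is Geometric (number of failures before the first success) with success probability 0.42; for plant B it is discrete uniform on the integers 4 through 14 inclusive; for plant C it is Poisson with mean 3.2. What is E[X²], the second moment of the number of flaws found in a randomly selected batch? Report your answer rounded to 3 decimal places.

For each component E[X²] = Var + (mean)², giving A: 5.19501; B: 91; C: 13.44.
Overall E[X²] = 0.333333·5.19501 + 0.333333·91 + 0.333333·13.44 = 36.545.

36.545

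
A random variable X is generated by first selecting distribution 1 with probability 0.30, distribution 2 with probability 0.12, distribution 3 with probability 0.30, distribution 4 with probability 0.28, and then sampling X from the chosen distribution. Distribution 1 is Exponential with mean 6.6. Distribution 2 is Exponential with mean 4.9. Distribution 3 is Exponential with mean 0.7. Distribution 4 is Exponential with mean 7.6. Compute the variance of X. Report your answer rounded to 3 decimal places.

40.469

Per component, 1: μ=6.6, E[X²]=87.12; 2: μ=4.9, E[X²]=48.02; 3: μ=0.7, E[X²]=0.98; 4: μ=7.6, E[X²]=115.52.
E[X] = 0.3·6.6 + 0.12·4.9 + 0.3·0.7 + 0.28·7.6 = 4.906.
E[X²] = 0.3·87.12 + 0.12·48.02 + 0.3·0.98 + 0.28·115.52 = 64.538.
Var(X) = E[X²] − (E[X])² = 64.538 − 24.0688 = 40.4692.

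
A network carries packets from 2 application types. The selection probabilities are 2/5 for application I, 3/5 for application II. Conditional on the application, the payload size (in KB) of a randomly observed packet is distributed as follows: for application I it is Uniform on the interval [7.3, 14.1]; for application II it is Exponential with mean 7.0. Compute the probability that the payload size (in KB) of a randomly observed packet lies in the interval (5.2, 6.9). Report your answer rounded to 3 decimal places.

Conditional on each application, P(5.2 < X < 6.9): I: 0; II: 0.10258.
By total probability, P(5.2 < X < 6.9) = 0.4·0 + 0.6·0.10258 = 0.0615481.

0.062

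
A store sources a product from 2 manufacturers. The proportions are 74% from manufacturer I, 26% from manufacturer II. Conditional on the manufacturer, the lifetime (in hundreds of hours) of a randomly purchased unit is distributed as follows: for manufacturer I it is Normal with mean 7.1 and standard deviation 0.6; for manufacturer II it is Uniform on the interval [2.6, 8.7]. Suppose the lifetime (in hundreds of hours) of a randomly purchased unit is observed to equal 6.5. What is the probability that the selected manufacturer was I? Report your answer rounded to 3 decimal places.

Likelihoods f(6.5 | ·): I: 0.403285; II: 0.163934.
Posterior ∝ prior × likelihood. Numerator for I: 0.74·0.403285 = 0.298431.
Normalizing constant: 0.74·0.403285 + 0.26·0.163934 = 0.341054.
P(I | observation) = 0.298431 / 0.341054 = 0.875026.

0.875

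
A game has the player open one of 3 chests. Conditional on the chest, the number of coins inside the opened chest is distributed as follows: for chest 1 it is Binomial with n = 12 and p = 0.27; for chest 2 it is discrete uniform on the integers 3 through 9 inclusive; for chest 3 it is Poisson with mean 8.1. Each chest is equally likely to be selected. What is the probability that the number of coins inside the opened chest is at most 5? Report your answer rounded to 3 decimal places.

0.512

Conditional on each chest, P(X ≤ 5): 1: 0.923951; 2: 0.428571; 3: 0.182246.
By total probability, P(X ≤ 5) = 0.333333·0.923951 + 0.333333·0.428571 + 0.333333·0.182246 = 0.51159.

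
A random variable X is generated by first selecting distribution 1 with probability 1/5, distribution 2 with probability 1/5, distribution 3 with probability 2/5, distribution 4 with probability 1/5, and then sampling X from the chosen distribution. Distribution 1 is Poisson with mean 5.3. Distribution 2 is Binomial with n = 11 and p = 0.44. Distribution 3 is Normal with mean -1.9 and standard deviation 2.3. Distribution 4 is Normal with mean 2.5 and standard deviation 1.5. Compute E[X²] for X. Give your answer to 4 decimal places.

For each component E[X²] = Var + (mean)², giving 1: 33.39; 2: 26.136; 3: 8.9; 4: 8.5.
Overall E[X²] = 0.2·33.39 + 0.2·26.136 + 0.4·8.9 + 0.2·8.5 = 17.1652.

17.1652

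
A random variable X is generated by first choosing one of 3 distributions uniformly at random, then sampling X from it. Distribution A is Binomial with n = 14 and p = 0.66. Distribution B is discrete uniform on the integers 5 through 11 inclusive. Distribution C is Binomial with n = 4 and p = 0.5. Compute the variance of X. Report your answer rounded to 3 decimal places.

Per component, A: μ=9.24, E[X²]=88.5192; B: μ=8, E[X²]=68; C: μ=2, E[X²]=5.
E[X] = 0.333333·9.24 + 0.333333·8 + 0.333333·2 = 6.41333.
E[X²] = 0.333333·88.5192 + 0.333333·68 + 0.333333·5 = 53.8397.
Var(X) = E[X²] − (E[X])² = 53.8397 − 41.1308 = 12.7089.

12.709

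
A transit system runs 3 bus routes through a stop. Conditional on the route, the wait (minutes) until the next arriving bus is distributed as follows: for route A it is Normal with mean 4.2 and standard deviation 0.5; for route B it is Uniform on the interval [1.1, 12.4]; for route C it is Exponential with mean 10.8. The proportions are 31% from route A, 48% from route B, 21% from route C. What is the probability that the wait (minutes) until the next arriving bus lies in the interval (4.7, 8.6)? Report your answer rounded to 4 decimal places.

0.2560

Conditional on each route, P(4.7 < X < 8.6): A: 0.158655; B: 0.345133; C: 0.196149.
By total probability, P(4.7 < X < 8.6) = 0.31·0.158655 + 0.48·0.345133 + 0.21·0.196149 = 0.256038.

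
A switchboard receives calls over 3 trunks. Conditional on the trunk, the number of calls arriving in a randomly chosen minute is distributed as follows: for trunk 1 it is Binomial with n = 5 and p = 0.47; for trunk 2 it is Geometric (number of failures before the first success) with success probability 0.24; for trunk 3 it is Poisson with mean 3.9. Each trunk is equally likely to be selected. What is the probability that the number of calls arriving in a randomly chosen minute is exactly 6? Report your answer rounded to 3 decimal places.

0.048

Conditional on each trunk, P(X = 6): 1: 0; 2: 0.046248; 3: 0.0989251.
By total probability, P(X = 6) = 0.333333·0 + 0.333333·0.046248 + 0.333333·0.0989251 = 0.048391.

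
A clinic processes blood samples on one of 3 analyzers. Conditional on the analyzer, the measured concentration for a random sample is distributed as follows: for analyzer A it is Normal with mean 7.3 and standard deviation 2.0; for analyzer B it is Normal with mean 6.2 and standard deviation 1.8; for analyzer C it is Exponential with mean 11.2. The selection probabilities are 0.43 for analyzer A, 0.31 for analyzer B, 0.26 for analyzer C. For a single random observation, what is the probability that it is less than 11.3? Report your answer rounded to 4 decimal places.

Conditional on each analyzer, P(X < 11.3): A: 0.97725; B: 0.997697; C: 0.635391.
By total probability, P(X < 11.3) = 0.43·0.97725 + 0.31·0.997697 + 0.26·0.635391 = 0.894705.

0.8947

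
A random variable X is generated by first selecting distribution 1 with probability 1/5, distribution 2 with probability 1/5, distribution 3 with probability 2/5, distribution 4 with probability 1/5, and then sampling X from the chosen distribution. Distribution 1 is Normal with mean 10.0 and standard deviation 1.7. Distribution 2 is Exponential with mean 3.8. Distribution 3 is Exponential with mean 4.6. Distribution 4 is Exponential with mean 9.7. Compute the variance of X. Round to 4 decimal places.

Per component, 1: μ=10, E[X²]=102.89; 2: μ=3.8, E[X²]=28.88; 3: μ=4.6, E[X²]=42.32; 4: μ=9.7, E[X²]=188.18.
E[X] = 0.2·10 + 0.2·3.8 + 0.4·4.6 + 0.2·9.7 = 6.54.
E[X²] = 0.2·102.89 + 0.2·28.88 + 0.4·42.32 + 0.2·188.18 = 80.918.
Var(X) = E[X²] − (E[X])² = 80.918 − 42.7716 = 38.1464.

38.1464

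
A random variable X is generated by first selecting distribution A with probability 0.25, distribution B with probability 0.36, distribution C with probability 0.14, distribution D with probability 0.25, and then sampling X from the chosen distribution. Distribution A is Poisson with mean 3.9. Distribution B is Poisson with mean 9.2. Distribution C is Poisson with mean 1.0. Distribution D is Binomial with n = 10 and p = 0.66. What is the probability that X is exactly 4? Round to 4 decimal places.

Conditional on each component, P(X = 4): A: 0.195119; B: 0.03016; C: 0.0153283; D: 0.0615557.
By total probability, P(X = 4) = 0.25·0.195119 + 0.36·0.03016 + 0.14·0.0153283 + 0.25·0.0615557 = 0.0771721.

0.0772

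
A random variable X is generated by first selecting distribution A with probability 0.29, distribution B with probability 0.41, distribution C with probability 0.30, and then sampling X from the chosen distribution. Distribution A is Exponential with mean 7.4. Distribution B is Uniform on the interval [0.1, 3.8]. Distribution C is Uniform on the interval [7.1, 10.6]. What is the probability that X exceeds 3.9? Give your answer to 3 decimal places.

Conditional on each component, P(X > 3.9): A: 0.590357; B: 0; C: 1.
By total probability, P(X > 3.9) = 0.29·0.590357 + 0.41·0 + 0.3·1 = 0.471204.

0.471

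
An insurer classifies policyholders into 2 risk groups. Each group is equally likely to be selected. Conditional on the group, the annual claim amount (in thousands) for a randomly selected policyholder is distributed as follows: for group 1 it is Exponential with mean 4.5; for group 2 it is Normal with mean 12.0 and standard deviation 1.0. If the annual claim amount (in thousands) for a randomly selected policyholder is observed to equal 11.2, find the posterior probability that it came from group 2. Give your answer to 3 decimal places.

Likelihoods f(11.2 | ·): 1: 0.0184449; 2: 0.289692.
Posterior ∝ prior × likelihood. Numerator for 2: 0.5·0.289692 = 0.144846.
Normalizing constant: 0.5·0.0184449 + 0.5·0.289692 = 0.154068.
P(2 | observation) = 0.144846 / 0.154068 = 0.94014.

0.940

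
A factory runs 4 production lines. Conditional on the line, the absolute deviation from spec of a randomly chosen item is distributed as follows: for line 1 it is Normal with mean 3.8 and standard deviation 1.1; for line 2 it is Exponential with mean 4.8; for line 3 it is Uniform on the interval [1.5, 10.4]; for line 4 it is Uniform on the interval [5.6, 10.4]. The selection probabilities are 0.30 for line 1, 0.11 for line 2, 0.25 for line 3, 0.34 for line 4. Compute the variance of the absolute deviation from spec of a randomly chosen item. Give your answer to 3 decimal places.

8.156

Per component, 1: μ=3.8, E[X²]=15.65; 2: μ=4.8, E[X²]=46.08; 3: μ=5.95, E[X²]=42.0033; 4: μ=8, E[X²]=65.92.
E[X] = 0.3·3.8 + 0.11·4.8 + 0.25·5.95 + 0.34·8 = 5.8755.
E[X²] = 0.3·15.65 + 0.11·46.08 + 0.25·42.0033 + 0.34·65.92 = 42.6774.
Var(X) = E[X²] − (E[X])² = 42.6774 − 34.5215 = 8.15593.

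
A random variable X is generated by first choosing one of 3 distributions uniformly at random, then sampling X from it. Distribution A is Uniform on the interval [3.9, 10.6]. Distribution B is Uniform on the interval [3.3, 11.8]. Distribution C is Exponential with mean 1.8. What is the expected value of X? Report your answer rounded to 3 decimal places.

Component means — A: 7.25; B: 7.55; C: 1.8.
E[X] = 0.333333·7.25 + 0.333333·7.55 + 0.333333·1.8 = 5.53333.

5.533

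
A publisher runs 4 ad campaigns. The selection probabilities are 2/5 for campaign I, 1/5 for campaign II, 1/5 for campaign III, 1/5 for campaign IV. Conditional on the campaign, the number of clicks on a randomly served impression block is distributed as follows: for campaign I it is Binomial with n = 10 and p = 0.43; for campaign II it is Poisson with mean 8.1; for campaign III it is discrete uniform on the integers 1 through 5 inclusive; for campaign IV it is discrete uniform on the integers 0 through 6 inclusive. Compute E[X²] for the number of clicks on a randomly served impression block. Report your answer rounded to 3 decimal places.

For each component E[X²] = Var + (mean)², giving I: 20.941; II: 73.71; III: 11; IV: 13.
Overall E[X²] = 0.4·20.941 + 0.2·73.71 + 0.2·11 + 0.2·13 = 27.9184.

27.918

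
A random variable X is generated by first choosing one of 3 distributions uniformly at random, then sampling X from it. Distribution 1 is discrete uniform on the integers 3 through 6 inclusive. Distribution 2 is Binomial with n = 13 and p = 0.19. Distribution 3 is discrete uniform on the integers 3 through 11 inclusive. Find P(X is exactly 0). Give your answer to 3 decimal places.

0.022

Conditional on each component, P(X = 0): 1: 0; 2: 0.0646108; 3: 0.
By total probability, P(X = 0) = 0.333333·0 + 0.333333·0.0646108 + 0.333333·0 = 0.0215369.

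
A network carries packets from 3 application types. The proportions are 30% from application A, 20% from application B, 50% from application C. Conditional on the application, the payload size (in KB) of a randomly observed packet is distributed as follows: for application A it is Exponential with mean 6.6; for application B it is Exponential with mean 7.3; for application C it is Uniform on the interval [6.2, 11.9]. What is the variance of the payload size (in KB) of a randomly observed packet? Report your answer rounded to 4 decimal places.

26.3158

Per component, A: μ=6.6, E[X²]=87.12; B: μ=7.3, E[X²]=106.58; C: μ=9.05, E[X²]=84.61.
E[X] = 0.3·6.6 + 0.2·7.3 + 0.5·9.05 = 7.965.
E[X²] = 0.3·87.12 + 0.2·106.58 + 0.5·84.61 = 89.757.
Var(X) = E[X²] − (E[X])² = 89.757 − 63.4412 = 26.3158.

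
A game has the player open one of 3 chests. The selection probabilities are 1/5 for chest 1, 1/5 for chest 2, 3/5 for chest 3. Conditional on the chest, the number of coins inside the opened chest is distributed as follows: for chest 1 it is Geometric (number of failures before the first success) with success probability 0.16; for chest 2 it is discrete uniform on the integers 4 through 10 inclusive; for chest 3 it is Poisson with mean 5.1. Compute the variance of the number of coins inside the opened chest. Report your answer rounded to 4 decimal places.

Per component, 1: μ=5.25, E[X²]=60.375; 2: μ=7, E[X²]=53; 3: μ=5.1, E[X²]=31.11.
E[X] = 0.2·5.25 + 0.2·7 + 0.6·5.1 = 5.51.
E[X²] = 0.2·60.375 + 0.2·53 + 0.6·31.11 = 41.341.
Var(X) = E[X²] − (E[X])² = 41.341 − 30.3601 = 10.9809.

10.9809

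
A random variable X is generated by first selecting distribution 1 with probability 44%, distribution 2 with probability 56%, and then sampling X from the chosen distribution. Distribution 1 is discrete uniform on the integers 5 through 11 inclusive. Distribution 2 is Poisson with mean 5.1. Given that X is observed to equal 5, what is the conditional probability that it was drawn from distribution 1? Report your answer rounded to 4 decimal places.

Likelihoods P(X=5 | ·): 1: 0.142857; 2: 0.175294.
Posterior ∝ prior × likelihood. Numerator for 1: 0.44·0.142857 = 0.0628571.
Normalizing constant: 0.44·0.142857 + 0.56·0.175294 = 0.161022.
P(1 | observation) = 0.0628571 / 0.161022 = 0.390364.

0.3904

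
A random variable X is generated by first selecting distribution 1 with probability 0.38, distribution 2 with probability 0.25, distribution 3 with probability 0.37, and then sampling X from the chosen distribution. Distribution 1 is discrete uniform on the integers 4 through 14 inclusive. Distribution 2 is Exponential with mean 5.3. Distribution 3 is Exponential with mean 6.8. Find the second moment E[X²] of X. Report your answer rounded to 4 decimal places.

For each component E[X²] = Var + (mean)², giving 1: 91; 2: 56.18; 3: 92.48.
Overall E[X²] = 0.38·91 + 0.25·56.18 + 0.37·92.48 = 82.8426.

82.8426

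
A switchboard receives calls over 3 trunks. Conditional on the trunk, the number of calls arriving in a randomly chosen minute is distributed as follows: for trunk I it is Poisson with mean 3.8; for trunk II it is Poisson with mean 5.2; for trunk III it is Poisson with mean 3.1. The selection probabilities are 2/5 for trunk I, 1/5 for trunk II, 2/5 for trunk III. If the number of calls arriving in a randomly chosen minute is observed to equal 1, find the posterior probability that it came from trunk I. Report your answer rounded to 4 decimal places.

Likelihoods P(X=1 | ·): I: 0.0850089; II: 0.0286861; III: 0.139653.
Posterior ∝ prior × likelihood. Numerator for I: 0.4·0.0850089 = 0.0340036.
Normalizing constant: 0.4·0.0850089 + 0.2·0.0286861 + 0.4·0.139653 = 0.0956018.
P(I | observation) = 0.0340036 / 0.0956018 = 0.355679.

0.3557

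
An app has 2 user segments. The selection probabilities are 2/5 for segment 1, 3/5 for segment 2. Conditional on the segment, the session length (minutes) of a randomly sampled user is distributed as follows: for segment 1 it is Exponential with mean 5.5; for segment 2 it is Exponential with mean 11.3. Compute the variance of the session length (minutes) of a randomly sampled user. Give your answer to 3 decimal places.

Per component, 1: μ=5.5, E[X²]=60.5; 2: μ=11.3, E[X²]=255.38.
E[X] = 0.4·5.5 + 0.6·11.3 = 8.98.
E[X²] = 0.4·60.5 + 0.6·255.38 = 177.428.
Var(X) = E[X²] − (E[X])² = 177.428 − 80.6404 = 96.7876.

96.788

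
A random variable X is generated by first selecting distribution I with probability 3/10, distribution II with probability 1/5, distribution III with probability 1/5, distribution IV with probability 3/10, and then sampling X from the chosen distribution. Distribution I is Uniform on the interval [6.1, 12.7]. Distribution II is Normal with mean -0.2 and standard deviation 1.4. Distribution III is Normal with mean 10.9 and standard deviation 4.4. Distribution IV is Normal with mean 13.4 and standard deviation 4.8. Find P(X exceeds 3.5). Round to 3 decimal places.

Conditional on each component, P(X > 3.5): I: 1; II: 0.00411049; III: 0.953698; IV: 0.98042.
By total probability, P(X > 3.5) = 0.3·1 + 0.2·0.00411049 + 0.2·0.953698 + 0.3·0.98042 = 0.785688.

0.786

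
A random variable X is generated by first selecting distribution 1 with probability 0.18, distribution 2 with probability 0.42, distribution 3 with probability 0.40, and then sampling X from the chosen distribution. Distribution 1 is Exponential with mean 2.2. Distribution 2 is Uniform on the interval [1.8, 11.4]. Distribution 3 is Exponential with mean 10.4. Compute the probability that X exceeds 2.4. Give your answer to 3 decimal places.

Conditional on each component, P(X > 2.4): 1: 0.335911; 2: 0.9375; 3: 0.793923.
By total probability, P(X > 2.4) = 0.18·0.335911 + 0.42·0.9375 + 0.4·0.793923 = 0.771783.

0.772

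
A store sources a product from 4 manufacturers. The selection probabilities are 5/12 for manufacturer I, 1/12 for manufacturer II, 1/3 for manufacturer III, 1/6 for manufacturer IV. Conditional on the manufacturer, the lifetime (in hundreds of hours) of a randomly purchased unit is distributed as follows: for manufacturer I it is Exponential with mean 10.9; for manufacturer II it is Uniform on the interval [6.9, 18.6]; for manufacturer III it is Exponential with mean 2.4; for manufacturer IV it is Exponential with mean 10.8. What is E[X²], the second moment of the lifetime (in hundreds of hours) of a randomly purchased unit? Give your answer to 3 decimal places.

156.226

For each component E[X²] = Var + (mean)², giving I: 237.62; II: 173.97; III: 11.52; IV: 233.28.
Overall E[X²] = 0.416667·237.62 + 0.0833333·173.97 + 0.333333·11.52 + 0.166667·233.28 = 156.226.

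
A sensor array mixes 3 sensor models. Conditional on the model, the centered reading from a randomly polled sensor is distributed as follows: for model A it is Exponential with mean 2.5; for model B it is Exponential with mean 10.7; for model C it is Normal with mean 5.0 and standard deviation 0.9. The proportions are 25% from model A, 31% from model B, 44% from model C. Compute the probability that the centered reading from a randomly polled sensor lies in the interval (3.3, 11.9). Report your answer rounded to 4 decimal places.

0.6175

Conditional on each model, P(3.3 < X < 11.9): A: 0.25857; B: 0.405762; C: 0.970547.
By total probability, P(3.3 < X < 11.9) = 0.25·0.25857 + 0.31·0.405762 + 0.44·0.970547 = 0.617469.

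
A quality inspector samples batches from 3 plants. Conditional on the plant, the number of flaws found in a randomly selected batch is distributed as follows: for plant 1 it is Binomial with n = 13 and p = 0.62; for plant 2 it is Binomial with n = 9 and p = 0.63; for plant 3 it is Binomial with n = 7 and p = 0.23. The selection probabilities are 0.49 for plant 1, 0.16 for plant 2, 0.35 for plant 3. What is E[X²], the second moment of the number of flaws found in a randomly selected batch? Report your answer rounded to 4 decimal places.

40.1536

For each component E[X²] = Var + (mean)², giving 1: 68.0264; 2: 34.2468; 3: 3.8318.
Overall E[X²] = 0.49·68.0264 + 0.16·34.2468 + 0.35·3.8318 = 40.1536.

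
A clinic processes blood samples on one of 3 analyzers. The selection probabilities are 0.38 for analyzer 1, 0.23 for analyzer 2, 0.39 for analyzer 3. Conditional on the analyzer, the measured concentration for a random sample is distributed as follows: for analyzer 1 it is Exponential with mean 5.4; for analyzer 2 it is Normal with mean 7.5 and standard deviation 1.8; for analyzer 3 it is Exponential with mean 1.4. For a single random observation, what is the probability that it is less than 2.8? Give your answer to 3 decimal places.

Conditional on each analyzer, P(X < 2.8): 1: 0.404598; 2: 0.00451243; 3: 0.864665.
By total probability, P(X < 2.8) = 0.38·0.404598 + 0.23·0.00451243 + 0.39·0.864665 = 0.492004.

0.492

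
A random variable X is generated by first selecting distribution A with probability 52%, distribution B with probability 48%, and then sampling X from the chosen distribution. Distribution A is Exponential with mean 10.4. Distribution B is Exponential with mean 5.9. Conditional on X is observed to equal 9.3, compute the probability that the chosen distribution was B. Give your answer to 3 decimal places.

0.451

Likelihoods f(9.3 | ·): A: 0.0393194; B: 0.0350415.
Posterior ∝ prior × likelihood. Numerator for B: 0.48·0.0350415 = 0.0168199.
Normalizing constant: 0.52·0.0393194 + 0.48·0.0350415 = 0.037266.
P(B | observation) = 0.0168199 / 0.037266 = 0.451347.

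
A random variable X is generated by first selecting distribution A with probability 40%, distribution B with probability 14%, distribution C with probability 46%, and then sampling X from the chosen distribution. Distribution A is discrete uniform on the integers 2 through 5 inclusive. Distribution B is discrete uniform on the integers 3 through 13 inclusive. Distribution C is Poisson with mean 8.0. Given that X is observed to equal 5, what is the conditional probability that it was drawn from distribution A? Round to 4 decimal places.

0.6457

Likelihoods P(X=5 | ·): A: 0.25; B: 0.0909091; C: 0.0916037.
Posterior ∝ prior × likelihood. Numerator for A: 0.4·0.25 = 0.1.
Normalizing constant: 0.4·0.25 + 0.14·0.0909091 + 0.46·0.0916037 = 0.154865.
P(A | observation) = 0.1 / 0.154865 = 0.645724.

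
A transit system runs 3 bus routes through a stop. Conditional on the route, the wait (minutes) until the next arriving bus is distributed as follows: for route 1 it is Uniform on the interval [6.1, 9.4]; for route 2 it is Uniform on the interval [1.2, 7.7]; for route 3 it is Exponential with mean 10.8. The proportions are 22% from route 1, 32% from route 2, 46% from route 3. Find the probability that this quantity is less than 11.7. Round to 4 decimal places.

0.8443

Conditional on each route, P(X < 11.7): 1: 1; 2: 1; 3: 0.661535.
By total probability, P(X < 11.7) = 0.22·1 + 0.32·1 + 0.46·0.661535 = 0.844306.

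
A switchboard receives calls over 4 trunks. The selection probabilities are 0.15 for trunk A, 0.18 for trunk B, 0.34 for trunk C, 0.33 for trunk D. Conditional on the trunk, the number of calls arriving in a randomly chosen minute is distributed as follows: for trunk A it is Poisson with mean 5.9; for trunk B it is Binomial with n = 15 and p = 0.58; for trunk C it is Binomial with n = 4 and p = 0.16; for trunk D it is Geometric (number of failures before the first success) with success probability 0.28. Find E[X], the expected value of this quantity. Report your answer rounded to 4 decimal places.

3.5172

Component means — A: 5.9; B: 8.7; C: 0.64; D: 2.57143.
E[X] = 0.15·5.9 + 0.18·8.7 + 0.34·0.64 + 0.33·2.57143 = 3.51717.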